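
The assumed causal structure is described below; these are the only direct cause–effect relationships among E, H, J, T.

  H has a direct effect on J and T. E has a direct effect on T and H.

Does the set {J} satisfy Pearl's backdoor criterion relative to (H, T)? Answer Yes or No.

No

Backdoor paths from H to T (paths whose first edge points into H):
  P1: H <- E -> T
Condition 1 (no descendant of H in the set): FAILS — J is a descendant of H.
Condition 2 (every backdoor path blocked by {J}):
  P1: open — no interior node is in the conditioning set.
{J} does not satisfy the backdoor criterion.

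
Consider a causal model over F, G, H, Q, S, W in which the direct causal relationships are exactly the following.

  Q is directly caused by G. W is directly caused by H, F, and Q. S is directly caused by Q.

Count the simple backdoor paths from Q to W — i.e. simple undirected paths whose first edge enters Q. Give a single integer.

A backdoor path from Q to W is any simple undirected path whose first edge points into Q (i.e. leaves Q via a parent).
Parents of Q: {G}.
No simple path from any parent of Q reaches W without revisiting Q, so there are no backdoor paths.

0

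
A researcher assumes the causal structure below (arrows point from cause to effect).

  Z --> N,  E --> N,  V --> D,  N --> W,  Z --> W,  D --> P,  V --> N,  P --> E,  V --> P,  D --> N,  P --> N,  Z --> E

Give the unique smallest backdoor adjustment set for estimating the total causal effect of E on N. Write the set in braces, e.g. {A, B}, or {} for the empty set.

{P, Z}

Variables eligible for adjustment (non-descendants of E, excluding E and N): {D, P, V, Z}.
Backdoor paths from E to N:
  P1: E <- Z -> N
  P2: E <- Z -> W <- N
  P3: E <- P <- V -> D -> N
  P4: E <- P <- V -> N
  P5: E <- P <- D <- V -> N
  P6: E <- P <- D -> N
  P7: E <- P -> N
The empty set is not sufficient: P1 (E <- Z -> N) has no collider blocking it and no conditioned non-collider, so it is open.
Try {P, Z}:
  P1: blocked at fork node Z ∈ conditioning set.
  P2: blocked at fork node Z ∈ conditioning set.
  P3: blocked at chain node P ∈ conditioning set.
  P4: blocked at chain node P ∈ conditioning set.
  P5: blocked at chain node P ∈ conditioning set.
  P6: blocked at chain node P ∈ conditioning set.
  P7: blocked at fork node P ∈ conditioning set.
{P, Z} contains no descendant of E and blocks every backdoor path.
Every element of {P, Z} is needed (dropping P leaves P3 open; dropping Z leaves P1 open), so no proper subset is valid.
Among all size-2 subsets of the eligible variables, only {P, Z} blocks every backdoor path, so it is the unique smallest valid adjustment set.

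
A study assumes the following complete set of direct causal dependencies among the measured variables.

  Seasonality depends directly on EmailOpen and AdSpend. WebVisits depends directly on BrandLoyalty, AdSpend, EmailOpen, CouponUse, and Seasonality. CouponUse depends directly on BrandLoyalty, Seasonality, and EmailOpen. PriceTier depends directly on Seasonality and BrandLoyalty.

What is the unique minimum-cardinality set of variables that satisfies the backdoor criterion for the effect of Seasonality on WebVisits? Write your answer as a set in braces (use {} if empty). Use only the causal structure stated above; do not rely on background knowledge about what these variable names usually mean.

{AdSpend, EmailOpen}

Variables eligible for adjustment (non-descendants of Seasonality, excluding Seasonality and WebVisits): {AdSpend, BrandLoyalty, EmailOpen}.
Backdoor paths from Seasonality to WebVisits:
  P1: Seasonality <- EmailOpen -> CouponUse <- BrandLoyalty -> WebVisits
  P2: Seasonality <- EmailOpen -> CouponUse -> WebVisits
  P3: Seasonality <- EmailOpen -> WebVisits
  P4: Seasonality <- AdSpend -> WebVisits
The empty set is not sufficient: P2 (Seasonality <- EmailOpen -> CouponUse -> WebVisits) has no collider blocking it and no conditioned non-collider, so it is open.
Try {AdSpend, EmailOpen}:
  P1: blocked at fork node EmailOpen ∈ conditioning set.
  P2: blocked at fork node EmailOpen ∈ conditioning set.
  P3: blocked at fork node EmailOpen ∈ conditioning set.
  P4: blocked at fork node AdSpend ∈ conditioning set.
{AdSpend, EmailOpen} contains no descendant of Seasonality and blocks every backdoor path.
Every element of {AdSpend, EmailOpen} is needed (dropping AdSpend leaves P4 open; dropping EmailOpen leaves P2 open), so no proper subset is valid.
Among all size-2 subsets of the eligible variables, only {AdSpend, EmailOpen} blocks every backdoor path, so it is the unique smallest valid adjustment set.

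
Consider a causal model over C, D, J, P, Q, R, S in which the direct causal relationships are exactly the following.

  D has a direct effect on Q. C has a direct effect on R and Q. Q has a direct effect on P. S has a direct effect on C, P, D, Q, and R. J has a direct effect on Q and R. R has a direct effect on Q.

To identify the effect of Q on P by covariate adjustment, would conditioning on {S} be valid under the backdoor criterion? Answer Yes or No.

Yes

Backdoor paths from Q to P (paths whose first edge points into Q):
  P1: Q <- S -> P
  P2: Q <- D <- S -> P
  P3: Q <- C <- S -> P
  P4: Q <- C -> R <- S -> P
  P5: Q <- J -> R <- S -> P
  P6: Q <- J -> R <- C <- S -> P
  P7: Q <- R <- S -> P
  P8: Q <- R <- C <- S -> P
Condition 1 (no descendant of Q in the set): holds — descendants of Q are {P}; none are in {S}.
Condition 2 (every backdoor path blocked by {S}):
  P1: blocked at fork node S ∈ conditioning set.
  P2: blocked at fork node S ∈ conditioning set.
  P3: blocked at fork node S ∈ conditioning set.
  P4: blocked at collider R (neither it nor any descendant is in the conditioning set).
  P5: blocked at collider R (neither it nor any descendant is in the conditioning set).
  P6: blocked at collider R (neither it nor any descendant is in the conditioning set).
  P7: blocked at fork node S ∈ conditioning set.
  P8: blocked at fork node S ∈ conditioning set.
{S} satisfies the backdoor criterion.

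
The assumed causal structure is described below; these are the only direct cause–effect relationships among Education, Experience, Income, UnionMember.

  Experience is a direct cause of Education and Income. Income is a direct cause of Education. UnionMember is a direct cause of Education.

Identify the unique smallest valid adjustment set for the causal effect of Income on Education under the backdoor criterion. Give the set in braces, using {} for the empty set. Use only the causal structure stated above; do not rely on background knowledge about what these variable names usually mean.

{Experience}

Variables eligible for adjustment (non-descendants of Income, excluding Income and Education): {Experience, UnionMember}.
Backdoor paths from Income to Education:
  P1: Income <- Experience -> Education
The empty set is not sufficient: P1 (Income <- Experience -> Education) has no collider blocking it and no conditioned non-collider, so it is open.
Try {Experience}:
  P1: blocked at fork node Experience ∈ conditioning set.
{Experience} contains no descendant of Income and blocks every backdoor path.
No other singleton works — e.g. {UnionMember} leaves P1 open — so {Experience} is the unique smallest valid adjustment set.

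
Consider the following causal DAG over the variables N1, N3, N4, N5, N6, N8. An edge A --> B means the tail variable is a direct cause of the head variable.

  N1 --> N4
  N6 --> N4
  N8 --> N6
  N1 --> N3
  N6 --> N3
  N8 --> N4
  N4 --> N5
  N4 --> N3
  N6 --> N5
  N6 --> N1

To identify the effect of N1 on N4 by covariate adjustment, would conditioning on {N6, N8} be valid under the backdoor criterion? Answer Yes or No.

Yes

Backdoor paths from N1 to N4 (paths whose first edge points into N1):
  P1: N1 <- N6 <- N8 -> N4
  P2: N1 <- N6 -> N4
  P3: N1 <- N6 -> N3 <- N4
  P4: N1 <- N6 -> N5 <- N4
Condition 1 (no descendant of N1 in the set): holds — descendants of N1 are {N3, N4, N5}; none are in {N6, N8}.
Condition 2 (every backdoor path blocked by {N6, N8}):
  P1: blocked at chain node N6 ∈ conditioning set.
  P2: blocked at fork node N6 ∈ conditioning set.
  P3: blocked at fork node N6 ∈ conditioning set.
  P4: blocked at fork node N6 ∈ conditioning set.
{N6, N8} satisfies the backdoor criterion.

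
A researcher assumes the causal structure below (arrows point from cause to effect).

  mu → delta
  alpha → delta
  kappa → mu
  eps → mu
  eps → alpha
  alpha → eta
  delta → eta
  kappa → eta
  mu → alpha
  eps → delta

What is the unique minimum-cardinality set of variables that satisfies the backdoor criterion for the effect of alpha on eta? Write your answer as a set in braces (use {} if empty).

Variables eligible for adjustment (non-descendants of alpha, excluding alpha and eta): {eps, kappa, mu}.
Backdoor paths from alpha to eta:
  P1: alpha <- eps -> mu <- kappa -> eta
  P2: alpha <- eps -> mu -> delta -> eta
  P3: alpha <- eps -> delta <- mu <- kappa -> eta
  P4: alpha <- eps -> delta -> eta
  P5: alpha <- mu <- kappa -> eta
  P6: alpha <- mu <- eps -> delta -> eta
  P7: alpha <- mu -> delta -> eta
The empty set is not sufficient: P2 (alpha <- eps -> mu -> delta -> eta) has no collider blocking it and no conditioned non-collider, so it is open.
Try {eps, mu}:
  P1: blocked at fork node eps ∈ conditioning set.
  P2: blocked at fork node eps ∈ conditioning set.
  P3: blocked at fork node eps ∈ conditioning set.
  P4: blocked at fork node eps ∈ conditioning set.
  P5: blocked at chain node mu ∈ conditioning set.
  P6: blocked at chain node mu ∈ conditioning set.
  P7: blocked at fork node mu ∈ conditioning set.
{eps, mu} contains no descendant of alpha and blocks every backdoor path.
Every element of {eps, mu} is needed (dropping eps leaves P1 open; dropping mu leaves P5 open), so no proper subset is valid.
Among all size-2 subsets of the eligible variables, only {eps, mu} blocks every backdoor path, so it is the unique smallest valid adjustment set.

{eps, mu}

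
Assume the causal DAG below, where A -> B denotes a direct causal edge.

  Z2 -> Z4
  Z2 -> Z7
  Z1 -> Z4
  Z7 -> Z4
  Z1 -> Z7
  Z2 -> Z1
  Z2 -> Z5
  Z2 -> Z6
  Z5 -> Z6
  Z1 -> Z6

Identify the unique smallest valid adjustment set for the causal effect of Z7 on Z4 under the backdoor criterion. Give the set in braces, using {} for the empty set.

Variables eligible for adjustment (non-descendants of Z7, excluding Z7 and Z4): {Z1, Z2, Z5, Z6}.
Backdoor paths from Z7 to Z4:
  P1: Z7 <- Z2 -> Z5 -> Z6 <- Z1 -> Z4
  P2: Z7 <- Z2 -> Z1 -> Z4
  P3: Z7 <- Z2 -> Z6 <- Z1 -> Z4
  P4: Z7 <- Z2 -> Z4
  P5: Z7 <- Z1 <- Z2 -> Z4
  P6: Z7 <- Z1 -> Z6 <- Z2 -> Z4
  P7: Z7 <- Z1 -> Z6 <- Z5 <- Z2 -> Z4
  P8: Z7 <- Z1 -> Z4
The empty set is not sufficient: P2 (Z7 <- Z2 -> Z1 -> Z4) has no collider blocking it and no conditioned non-collider, so it is open.
Try {Z1, Z2}:
  P1: blocked at fork node Z2 ∈ conditioning set.
  P2: blocked at fork node Z2 ∈ conditioning set.
  P3: blocked at fork node Z2 ∈ conditioning set.
  P4: blocked at fork node Z2 ∈ conditioning set.
  P5: blocked at chain node Z1 ∈ conditioning set.
  P6: blocked at fork node Z1 ∈ conditioning set.
  P7: blocked at fork node Z1 ∈ conditioning set.
  P8: blocked at fork node Z1 ∈ conditioning set.
{Z1, Z2} contains no descendant of Z7 and blocks every backdoor path.
Every element of {Z1, Z2} is needed (dropping Z1 leaves P8 open; dropping Z2 leaves P4 open), so no proper subset is valid.
Among all size-2 subsets of the eligible variables, only {Z1, Z2} blocks every backdoor path, so it is the unique smallest valid adjustment set.

{Z1, Z2}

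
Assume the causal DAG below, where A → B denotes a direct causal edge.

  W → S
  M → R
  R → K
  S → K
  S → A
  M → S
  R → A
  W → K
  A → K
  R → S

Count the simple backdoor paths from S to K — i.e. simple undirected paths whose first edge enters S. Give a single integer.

A backdoor path from S to K is any simple undirected path whose first edge points into S (i.e. leaves S via a parent).
Parents of S: {M, R, W}.
Enumerating:
  P1: S <- M -> R -> A -> K
  P2: S <- M -> R -> K
  P3: S <- R -> A -> K
  P4: S <- R -> K
  P5: S <- W -> K
That exhausts the simple backdoor paths. Count: 5.

5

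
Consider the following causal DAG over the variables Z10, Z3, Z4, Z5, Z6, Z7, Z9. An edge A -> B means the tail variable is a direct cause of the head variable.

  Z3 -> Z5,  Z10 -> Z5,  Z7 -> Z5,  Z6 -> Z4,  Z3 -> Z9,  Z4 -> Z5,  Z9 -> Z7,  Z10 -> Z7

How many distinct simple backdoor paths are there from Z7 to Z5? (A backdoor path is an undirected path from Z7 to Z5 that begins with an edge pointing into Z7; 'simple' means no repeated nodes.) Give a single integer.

A backdoor path from Z7 to Z5 is any simple undirected path whose first edge points into Z7 (i.e. leaves Z7 via a parent).
Parents of Z7: {Z10, Z9}.
Enumerating:
  P1: Z7 <- Z9 <- Z3 -> Z5
  P2: Z7 <- Z10 -> Z5
That exhausts the simple backdoor paths. Count: 2.

2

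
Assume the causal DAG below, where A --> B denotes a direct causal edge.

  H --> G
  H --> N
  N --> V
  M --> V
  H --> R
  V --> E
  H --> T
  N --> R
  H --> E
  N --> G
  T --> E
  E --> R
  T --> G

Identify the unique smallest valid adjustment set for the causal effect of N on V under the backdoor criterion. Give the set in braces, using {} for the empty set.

Variables eligible for adjustment (non-descendants of N, excluding N and V): {H, M, T}.
Backdoor paths from N to V:
  P1: N <- H -> T -> E <- V
  P2: N <- H -> G <- T -> E <- V
  P3: N <- H -> E <- V
  P4: N <- H -> R <- E <- V
Each backdoor path contains an unconditioned collider, so every path is already blocked with the empty conditioning set:
  P1: blocked at collider E (neither it nor any descendant is in the conditioning set).
  P2: blocked at collider G (neither it nor any descendant is in the conditioning set).
  P3: blocked at collider E (neither it nor any descendant is in the conditioning set).
  P4: blocked at collider R (neither it nor any descendant is in the conditioning set).
The empty set is therefore the unique smallest valid set.

{}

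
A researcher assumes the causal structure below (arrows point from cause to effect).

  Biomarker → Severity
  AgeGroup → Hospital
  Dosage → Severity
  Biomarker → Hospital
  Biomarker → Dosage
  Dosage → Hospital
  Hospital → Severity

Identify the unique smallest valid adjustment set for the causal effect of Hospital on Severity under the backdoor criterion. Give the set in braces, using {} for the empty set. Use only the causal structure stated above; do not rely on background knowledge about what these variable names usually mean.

{Biomarker, Dosage}

Variables eligible for adjustment (non-descendants of Hospital, excluding Hospital and Severity): {AgeGroup, Biomarker, Dosage}.
Backdoor paths from Hospital to Severity:
  P1: Hospital <- Biomarker -> Dosage -> Severity
  P2: Hospital <- Biomarker -> Severity
  P3: Hospital <- Dosage <- Biomarker -> Severity
  P4: Hospital <- Dosage -> Severity
The empty set is not sufficient: P1 (Hospital <- Biomarker -> Dosage -> Severity) has no collider blocking it and no conditioned non-collider, so it is open.
Try {Biomarker, Dosage}:
  P1: blocked at fork node Biomarker ∈ conditioning set.
  P2: blocked at fork node Biomarker ∈ conditioning set.
  P3: blocked at chain node Dosage ∈ conditioning set.
  P4: blocked at fork node Dosage ∈ conditioning set.
{Biomarker, Dosage} contains no descendant of Hospital and blocks every backdoor path.
Every element of {Biomarker, Dosage} is needed (dropping Biomarker leaves P2 open; dropping Dosage leaves P4 open), so no proper subset is valid.
Among all size-2 subsets of the eligible variables, only {Biomarker, Dosage} blocks every backdoor path, so it is the unique smallest valid adjustment set.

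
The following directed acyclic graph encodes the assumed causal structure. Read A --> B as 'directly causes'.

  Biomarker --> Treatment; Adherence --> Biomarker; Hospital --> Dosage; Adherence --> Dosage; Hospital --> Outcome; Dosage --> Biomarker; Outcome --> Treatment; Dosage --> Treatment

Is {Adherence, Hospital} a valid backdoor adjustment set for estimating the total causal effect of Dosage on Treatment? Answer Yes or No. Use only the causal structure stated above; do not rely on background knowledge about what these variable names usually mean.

Yes

Backdoor paths from Dosage to Treatment (paths whose first edge points into Dosage):
  P1: Dosage <- Hospital -> Outcome -> Treatment
  P2: Dosage <- Adherence -> Biomarker -> Treatment
Condition 1 (no descendant of Dosage in the set): holds — descendants of Dosage are {Biomarker, Treatment}; none are in {Adherence, Hospital}.
Condition 2 (every backdoor path blocked by {Adherence, Hospital}):
  P1: blocked at fork node Hospital ∈ conditioning set.
  P2: blocked at fork node Adherence ∈ conditioning set.
{Adherence, Hospital} satisfies the backdoor criterion.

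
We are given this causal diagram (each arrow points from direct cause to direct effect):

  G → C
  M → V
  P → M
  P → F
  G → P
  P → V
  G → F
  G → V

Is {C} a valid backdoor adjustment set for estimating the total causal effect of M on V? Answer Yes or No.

Backdoor paths from M to V (paths whose first edge points into M):
  P1: M <- P <- G -> V
  P2: M <- P -> F <- G -> V
  P3: M <- P -> V
Condition 1 (no descendant of M in the set): holds — descendants of M are {V}; none are in {C}.
Condition 2 (every backdoor path blocked by {C}):
  P1: open — no interior node is in the conditioning set.
  P2: blocked at collider F (neither it nor any descendant is in the conditioning set).
  P3: open — no interior node is in the conditioning set.
{C} does not satisfy the backdoor criterion.

No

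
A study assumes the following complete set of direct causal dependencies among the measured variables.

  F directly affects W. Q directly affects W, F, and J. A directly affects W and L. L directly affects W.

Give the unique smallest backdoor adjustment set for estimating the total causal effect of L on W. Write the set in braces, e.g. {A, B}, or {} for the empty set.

{A}

Variables eligible for adjustment (non-descendants of L, excluding L and W): {A, F, J, Q}.
Backdoor paths from L to W:
  P1: L <- A -> W
The empty set is not sufficient: P1 (L <- A -> W) has no collider blocking it and no conditioned non-collider, so it is open.
Try {A}:
  P1: blocked at fork node A ∈ conditioning set.
{A} contains no descendant of L and blocks every backdoor path.
No other singleton works — e.g. {Q} leaves P1 open — so {A} is the unique smallest valid adjustment set.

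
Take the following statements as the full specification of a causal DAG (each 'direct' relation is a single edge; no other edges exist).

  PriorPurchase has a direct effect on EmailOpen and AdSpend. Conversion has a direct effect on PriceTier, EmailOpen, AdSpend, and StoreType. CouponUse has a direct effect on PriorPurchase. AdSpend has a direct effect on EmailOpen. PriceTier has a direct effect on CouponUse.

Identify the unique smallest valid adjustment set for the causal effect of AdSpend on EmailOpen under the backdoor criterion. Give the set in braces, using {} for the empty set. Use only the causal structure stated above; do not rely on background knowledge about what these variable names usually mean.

Variables eligible for adjustment (non-descendants of AdSpend, excluding AdSpend and EmailOpen): {Conversion, CouponUse, PriceTier, PriorPurchase, StoreType}.
Backdoor paths from AdSpend to EmailOpen:
  P1: AdSpend <- Conversion -> PriceTier -> CouponUse -> PriorPurchase -> EmailOpen
  P2: AdSpend <- Conversion -> EmailOpen
  P3: AdSpend <- PriorPurchase <- CouponUse <- PriceTier <- Conversion -> EmailOpen
  P4: AdSpend <- PriorPurchase -> EmailOpen
The empty set is not sufficient: P1 (AdSpend <- Conversion -> PriceTier -> CouponUse -> PriorPurchase -> EmailOpen) has no collider blocking it and no conditioned non-collider, so it is open.
Try {Conversion, PriorPurchase}:
  P1: blocked at fork node Conversion ∈ conditioning set.
  P2: blocked at fork node Conversion ∈ conditioning set.
  P3: blocked at chain node PriorPurchase ∈ conditioning set.
  P4: blocked at fork node PriorPurchase ∈ conditioning set.
{Conversion, PriorPurchase} contains no descendant of AdSpend and blocks every backdoor path.
Every element of {Conversion, PriorPurchase} is needed (dropping Conversion leaves P2 open; dropping PriorPurchase leaves P4 open), so no proper subset is valid.
Among all size-2 subsets of the eligible variables, only {Conversion, PriorPurchase} blocks every backdoor path, so it is the unique smallest valid adjustment set.

{Conversion, PriorPurchase}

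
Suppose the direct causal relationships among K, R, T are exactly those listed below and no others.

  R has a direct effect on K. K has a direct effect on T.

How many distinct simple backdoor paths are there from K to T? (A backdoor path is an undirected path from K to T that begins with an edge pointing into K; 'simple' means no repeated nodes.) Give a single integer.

A backdoor path from K to T is any simple undirected path whose first edge points into K (i.e. leaves K via a parent).
Parents of K: {R}.
No simple path from any parent of K reaches T without revisiting K, so there are no backdoor paths.

0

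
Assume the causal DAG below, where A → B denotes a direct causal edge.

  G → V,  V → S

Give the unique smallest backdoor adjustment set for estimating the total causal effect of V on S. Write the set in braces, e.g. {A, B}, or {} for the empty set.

Variables eligible for adjustment (non-descendants of V, excluding V and S): {G}.
Backdoor paths from V to S:
  (none)
With no backdoor paths the empty set already satisfies the criterion, and it is trivially minimal.

{}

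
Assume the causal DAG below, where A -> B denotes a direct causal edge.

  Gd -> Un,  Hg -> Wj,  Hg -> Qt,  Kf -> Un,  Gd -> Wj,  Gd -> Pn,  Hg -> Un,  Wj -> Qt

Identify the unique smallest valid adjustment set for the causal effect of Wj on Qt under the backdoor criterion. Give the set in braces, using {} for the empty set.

Variables eligible for adjustment (non-descendants of Wj, excluding Wj and Qt): {Gd, Hg, Kf, Pn, Un}.
Backdoor paths from Wj to Qt:
  P1: Wj <- Hg -> Qt
  P2: Wj <- Gd -> Un <- Hg -> Qt
The empty set is not sufficient: P1 (Wj <- Hg -> Qt) has no collider blocking it and no conditioned non-collider, so it is open.
Try {Hg}:
  P1: blocked at fork node Hg ∈ conditioning set.
  P2: blocked at collider Un (neither it nor any descendant is in the conditioning set).
{Hg} contains no descendant of Wj and blocks every backdoor path.
No other singleton works — e.g. {Kf} leaves P1 open — so {Hg} is the unique smallest valid adjustment set.

{Hg}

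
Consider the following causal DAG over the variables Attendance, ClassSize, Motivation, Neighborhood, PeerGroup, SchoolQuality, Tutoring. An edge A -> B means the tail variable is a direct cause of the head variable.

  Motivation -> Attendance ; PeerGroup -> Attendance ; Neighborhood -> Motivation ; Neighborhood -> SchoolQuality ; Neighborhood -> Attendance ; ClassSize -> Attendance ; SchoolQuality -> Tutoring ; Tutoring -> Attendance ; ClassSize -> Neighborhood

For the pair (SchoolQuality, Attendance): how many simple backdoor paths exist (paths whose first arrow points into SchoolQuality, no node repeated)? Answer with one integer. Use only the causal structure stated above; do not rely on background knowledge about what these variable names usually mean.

3

A backdoor path from SchoolQuality to Attendance is any simple undirected path whose first edge points into SchoolQuality (i.e. leaves SchoolQuality via a parent).
Parents of SchoolQuality: {Neighborhood}.
Enumerating:
  P1: SchoolQuality <- Neighborhood <- ClassSize -> Attendance
  P2: SchoolQuality <- Neighborhood -> Motivation -> Attendance
  P3: SchoolQuality <- Neighborhood -> Attendance
That exhausts the simple backdoor paths. Count: 3.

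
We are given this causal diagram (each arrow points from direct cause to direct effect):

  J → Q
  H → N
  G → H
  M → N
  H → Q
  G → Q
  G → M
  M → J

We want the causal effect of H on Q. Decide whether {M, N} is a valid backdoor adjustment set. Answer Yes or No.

Backdoor paths from H to Q (paths whose first edge points into H):
  P1: H <- G -> M -> J -> Q
  P2: H <- G -> Q
Condition 1 (no descendant of H in the set): FAILS — N is a descendant of H.
Condition 2 (every backdoor path blocked by {M, N}):
  P1: blocked at chain node M ∈ conditioning set.
  P2: open — no interior node is in the conditioning set.
{M, N} does not satisfy the backdoor criterion.

No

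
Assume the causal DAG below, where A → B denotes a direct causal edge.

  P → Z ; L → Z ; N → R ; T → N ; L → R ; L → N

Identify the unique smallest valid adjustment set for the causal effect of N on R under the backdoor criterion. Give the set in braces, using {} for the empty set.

Variables eligible for adjustment (non-descendants of N, excluding N and R): {L, P, T, Z}.
Backdoor paths from N to R:
  P1: N <- L -> R
The empty set is not sufficient: P1 (N <- L -> R) has no collider blocking it and no conditioned non-collider, so it is open.
Try {L}:
  P1: blocked at fork node L ∈ conditioning set.
{L} contains no descendant of N and blocks every backdoor path.
No other singleton works — e.g. {P} leaves P1 open — so {L} is the unique smallest valid adjustment set.

{L}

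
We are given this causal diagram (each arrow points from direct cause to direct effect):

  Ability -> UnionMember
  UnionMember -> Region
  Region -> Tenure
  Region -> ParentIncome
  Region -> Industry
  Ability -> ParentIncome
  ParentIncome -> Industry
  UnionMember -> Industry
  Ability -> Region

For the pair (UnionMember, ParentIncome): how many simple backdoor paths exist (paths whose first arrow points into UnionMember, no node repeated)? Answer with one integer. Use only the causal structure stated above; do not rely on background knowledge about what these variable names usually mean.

3

A backdoor path from UnionMember to ParentIncome is any simple undirected path whose first edge points into UnionMember (i.e. leaves UnionMember via a parent).
Parents of UnionMember: {Ability}.
Enumerating:
  P1: UnionMember <- Ability -> Region -> ParentIncome
  P2: UnionMember <- Ability -> Region -> Industry <- ParentIncome
  P3: UnionMember <- Ability -> ParentIncome
That exhausts the simple backdoor paths. Count: 3.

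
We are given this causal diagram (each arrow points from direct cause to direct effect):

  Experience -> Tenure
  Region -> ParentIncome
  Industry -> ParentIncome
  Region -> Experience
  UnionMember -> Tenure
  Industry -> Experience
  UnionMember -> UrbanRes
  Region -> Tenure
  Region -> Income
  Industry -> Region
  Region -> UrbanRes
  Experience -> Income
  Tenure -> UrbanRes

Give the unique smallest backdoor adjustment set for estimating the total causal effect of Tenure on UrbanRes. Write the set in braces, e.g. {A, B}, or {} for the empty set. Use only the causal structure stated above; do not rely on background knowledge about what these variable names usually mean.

{Region, UnionMember}

Variables eligible for adjustment (non-descendants of Tenure, excluding Tenure and UrbanRes): {Experience, Income, Industry, ParentIncome, Region, UnionMember}.
Backdoor paths from Tenure to UrbanRes:
  P1: Tenure <- UnionMember -> UrbanRes
  P2: Tenure <- Region -> UrbanRes
  P3: Tenure <- Experience <- Industry -> Region -> UrbanRes
  P4: Tenure <- Experience <- Industry -> ParentIncome <- Region -> UrbanRes
  P5: Tenure <- Experience <- Region -> UrbanRes
  P6: Tenure <- Experience -> Income <- Region -> UrbanRes
The empty set is not sufficient: P1 (Tenure <- UnionMember -> UrbanRes) has no collider blocking it and no conditioned non-collider, so it is open.
Try {Region, UnionMember}:
  P1: blocked at fork node UnionMember ∈ conditioning set.
  P2: blocked at fork node Region ∈ conditioning set.
  P3: blocked at chain node Region ∈ conditioning set.
  P4: blocked at collider ParentIncome (neither it nor any descendant is in the conditioning set).
  P5: blocked at fork node Region ∈ conditioning set.
  P6: blocked at collider Income (neither it nor any descendant is in the conditioning set).
{Region, UnionMember} contains no descendant of Tenure and blocks every backdoor path.
Every element of {Region, UnionMember} is needed (dropping Region leaves P2 open; dropping UnionMember leaves P1 open), so no proper subset is valid.
Among all size-2 subsets of the eligible variables, only {Region, UnionMember} blocks every backdoor path, so it is the unique smallest valid adjustment set.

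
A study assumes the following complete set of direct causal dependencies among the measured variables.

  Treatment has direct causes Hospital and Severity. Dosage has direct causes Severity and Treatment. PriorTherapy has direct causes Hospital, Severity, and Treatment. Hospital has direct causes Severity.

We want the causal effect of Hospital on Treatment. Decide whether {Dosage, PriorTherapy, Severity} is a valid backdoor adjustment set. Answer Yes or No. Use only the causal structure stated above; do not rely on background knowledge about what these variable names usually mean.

No

Backdoor paths from Hospital to Treatment (paths whose first edge points into Hospital):
  P1: Hospital <- Severity -> Treatment
  P2: Hospital <- Severity -> Dosage <- Treatment
  P3: Hospital <- Severity -> PriorTherapy <- Treatment
Condition 1 (no descendant of Hospital in the set): FAILS — Dosage and PriorTherapy are descendants of Hospital.
Condition 2 (every backdoor path blocked by {Dosage, PriorTherapy, Severity}):
  P1: blocked at fork node Severity ∈ conditioning set.
  P2: blocked at fork node Severity ∈ conditioning set.
  P3: blocked at fork node Severity ∈ conditioning set.
{Dosage, PriorTherapy, Severity} does not satisfy the backdoor criterion.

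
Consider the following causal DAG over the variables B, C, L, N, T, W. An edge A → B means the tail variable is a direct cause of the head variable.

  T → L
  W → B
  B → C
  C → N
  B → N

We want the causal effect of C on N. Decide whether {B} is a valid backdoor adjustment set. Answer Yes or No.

Backdoor paths from C to N (paths whose first edge points into C):
  P1: C <- B -> N
Condition 1 (no descendant of C in the set): holds — descendants of C are {N}; none are in {B}.
Condition 2 (every backdoor path blocked by {B}):
  P1: blocked at fork node B ∈ conditioning set.
{B} satisfies the backdoor criterion.

Yes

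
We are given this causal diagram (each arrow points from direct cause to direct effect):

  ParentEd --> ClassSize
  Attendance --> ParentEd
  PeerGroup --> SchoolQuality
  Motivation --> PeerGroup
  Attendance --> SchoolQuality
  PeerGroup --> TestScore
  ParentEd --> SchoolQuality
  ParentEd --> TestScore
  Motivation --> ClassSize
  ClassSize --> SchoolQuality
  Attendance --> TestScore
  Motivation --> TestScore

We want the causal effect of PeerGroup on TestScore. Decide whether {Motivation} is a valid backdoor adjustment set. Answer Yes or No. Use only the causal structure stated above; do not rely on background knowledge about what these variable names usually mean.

Yes

Backdoor paths from PeerGroup to TestScore (paths whose first edge points into PeerGroup):
  P1: PeerGroup <- Motivation -> TestScore
  P2: PeerGroup <- Motivation -> ClassSize <- ParentEd <- Attendance -> TestScore
  P3: PeerGroup <- Motivation -> ClassSize <- ParentEd -> TestScore
  P4: PeerGroup <- Motivation -> ClassSize <- ParentEd -> SchoolQuality <- Attendance -> TestScore
  P5: PeerGroup <- Motivation -> ClassSize -> SchoolQuality <- Attendance -> ParentEd -> TestScore
  P6: PeerGroup <- Motivation -> ClassSize -> SchoolQuality <- Attendance -> TestScore
  P7: PeerGroup <- Motivation -> ClassSize -> SchoolQuality <- ParentEd <- Attendance -> TestScore
  P8: PeerGroup <- Motivation -> ClassSize -> SchoolQuality <- ParentEd -> TestScore
Condition 1 (no descendant of PeerGroup in the set): holds — descendants of PeerGroup are {SchoolQuality, TestScore}; none are in {Motivation}.
Condition 2 (every backdoor path blocked by {Motivation}):
  P1: blocked at fork node Motivation ∈ conditioning set.
  P2: blocked at fork node Motivation ∈ conditioning set.
  P3: blocked at fork node Motivation ∈ conditioning set.
  P4: blocked at fork node Motivation ∈ conditioning set.
  P5: blocked at fork node Motivation ∈ conditioning set.
  P6: blocked at fork node Motivation ∈ conditioning set.
  P7: blocked at fork node Motivation ∈ conditioning set.
  P8: blocked at fork node Motivation ∈ conditioning set.
{Motivation} satisfies the backdoor criterion.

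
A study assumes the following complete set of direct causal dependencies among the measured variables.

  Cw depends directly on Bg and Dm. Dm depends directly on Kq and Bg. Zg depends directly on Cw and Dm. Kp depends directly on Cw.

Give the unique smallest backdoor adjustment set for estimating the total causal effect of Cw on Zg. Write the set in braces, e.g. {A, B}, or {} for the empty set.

Variables eligible for adjustment (non-descendants of Cw, excluding Cw and Zg): {Bg, Dm, Kq}.
Backdoor paths from Cw to Zg:
  P1: Cw <- Bg -> Dm -> Zg
  P2: Cw <- Dm -> Zg
The empty set is not sufficient: P1 (Cw <- Bg -> Dm -> Zg) has no collider blocking it and no conditioned non-collider, so it is open.
Try {Dm}:
  P1: blocked at chain node Dm ∈ conditioning set.
  P2: blocked at fork node Dm ∈ conditioning set.
{Dm} contains no descendant of Cw and blocks every backdoor path.
No other singleton works — e.g. {Kq} leaves P1 open — so {Dm} is the unique smallest valid adjustment set.

{Dm}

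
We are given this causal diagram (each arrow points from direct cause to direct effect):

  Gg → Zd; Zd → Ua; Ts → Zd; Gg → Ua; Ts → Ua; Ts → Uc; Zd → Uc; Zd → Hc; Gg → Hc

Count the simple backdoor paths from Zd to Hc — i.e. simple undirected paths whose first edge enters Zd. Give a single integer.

2

A backdoor path from Zd to Hc is any simple undirected path whose first edge points into Zd (i.e. leaves Zd via a parent).
Parents of Zd: {Gg, Ts}.
Enumerating:
  P1: Zd <- Gg -> Hc
  P2: Zd <- Ts -> Ua <- Gg -> Hc
That exhausts the simple backdoor paths. Count: 2.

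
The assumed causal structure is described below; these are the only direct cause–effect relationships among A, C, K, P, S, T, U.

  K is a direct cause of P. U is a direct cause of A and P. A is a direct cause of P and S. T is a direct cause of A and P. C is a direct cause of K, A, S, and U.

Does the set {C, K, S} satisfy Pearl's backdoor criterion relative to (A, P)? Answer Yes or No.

No

Backdoor paths from A to P (paths whose first edge points into A):
  P1: A <- C -> K -> P
  P2: A <- C -> U -> P
  P3: A <- T -> P
  P4: A <- U <- C -> K -> P
  P5: A <- U -> P
Condition 1 (no descendant of A in the set): FAILS — S is a descendant of A.
Condition 2 (every backdoor path blocked by {C, K, S}):
  P1: blocked at fork node C ∈ conditioning set.
  P2: blocked at fork node C ∈ conditioning set.
  P3: open — no interior node is in the conditioning set.
  P4: blocked at fork node C ∈ conditioning set.
  P5: open — no interior node is in the conditioning set.
{C, K, S} does not satisfy the backdoor criterion.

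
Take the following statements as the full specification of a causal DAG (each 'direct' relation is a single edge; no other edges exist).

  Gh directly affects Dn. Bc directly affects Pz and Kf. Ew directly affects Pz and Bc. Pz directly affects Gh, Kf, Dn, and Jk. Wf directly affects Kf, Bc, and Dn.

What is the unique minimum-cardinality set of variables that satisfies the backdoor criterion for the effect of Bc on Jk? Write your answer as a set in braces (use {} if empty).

Variables eligible for adjustment (non-descendants of Bc, excluding Bc and Jk): {Ew, Wf}.
Backdoor paths from Bc to Jk:
  P1: Bc <- Ew -> Pz -> Jk
  P2: Bc <- Wf -> Kf <- Pz -> Jk
  P3: Bc <- Wf -> Dn <- Pz -> Jk
  P4: Bc <- Wf -> Dn <- Gh <- Pz -> Jk
The empty set is not sufficient: P1 (Bc <- Ew -> Pz -> Jk) has no collider blocking it and no conditioned non-collider, so it is open.
Try {Ew}:
  P1: blocked at fork node Ew ∈ conditioning set.
  P2: blocked at collider Kf (neither it nor any descendant is in the conditioning set).
  P3: blocked at collider Dn (neither it nor any descendant is in the conditioning set).
  P4: blocked at collider Dn (neither it nor any descendant is in the conditioning set).
{Ew} contains no descendant of Bc and blocks every backdoor path.
No other singleton works — e.g. {Wf} leaves P1 open — so {Ew} is the unique smallest valid adjustment set.

{Ew}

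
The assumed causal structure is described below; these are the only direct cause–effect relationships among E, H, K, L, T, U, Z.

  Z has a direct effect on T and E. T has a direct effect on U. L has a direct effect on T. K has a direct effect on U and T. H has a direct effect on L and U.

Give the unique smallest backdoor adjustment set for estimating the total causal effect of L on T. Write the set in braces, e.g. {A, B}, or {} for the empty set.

{}

Variables eligible for adjustment (non-descendants of L, excluding L and T): {E, H, K, Z}.
Backdoor paths from L to T:
  P1: L <- H -> U <- K -> T
  P2: L <- H -> U <- T
Each backdoor path contains an unconditioned collider, so every path is already blocked with the empty conditioning set:
  P1: blocked at collider U (neither it nor any descendant is in the conditioning set).
  P2: blocked at collider U (neither it nor any descendant is in the conditioning set).
The empty set is therefore the unique smallest valid set.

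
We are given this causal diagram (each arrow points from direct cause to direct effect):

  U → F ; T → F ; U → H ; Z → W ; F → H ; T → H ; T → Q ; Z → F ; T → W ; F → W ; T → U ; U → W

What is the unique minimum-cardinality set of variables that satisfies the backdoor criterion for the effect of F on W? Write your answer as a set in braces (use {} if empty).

Variables eligible for adjustment (non-descendants of F, excluding F and W): {Q, T, U, Z}.
Backdoor paths from F to W:
  P1: F <- T -> U -> W
  P2: F <- T -> W
  P3: F <- T -> H <- U -> W
  P4: F <- Z -> W
  P5: F <- U <- T -> W
  P6: F <- U -> W
  P7: F <- U -> H <- T -> W
The empty set is not sufficient: P1 (F <- T -> U -> W) has no collider blocking it and no conditioned non-collider, so it is open.
Try {T, U, Z}:
  P1: blocked at fork node T ∈ conditioning set.
  P2: blocked at fork node T ∈ conditioning set.
  P3: blocked at fork node T ∈ conditioning set.
  P4: blocked at fork node Z ∈ conditioning set.
  P5: blocked at chain node U ∈ conditioning set.
  P6: blocked at fork node U ∈ conditioning set.
  P7: blocked at fork node U ∈ conditioning set.
{T, U, Z} contains no descendant of F and blocks every backdoor path.
Every element of {T, U, Z} is needed (dropping T leaves P2 open; dropping U leaves P6 open; dropping Z leaves P4 open), so no proper subset is valid.
Among all size-3 subsets of the eligible variables, only {T, U, Z} blocks every backdoor path, so it is the unique smallest valid adjustment set.

{T, U, Z}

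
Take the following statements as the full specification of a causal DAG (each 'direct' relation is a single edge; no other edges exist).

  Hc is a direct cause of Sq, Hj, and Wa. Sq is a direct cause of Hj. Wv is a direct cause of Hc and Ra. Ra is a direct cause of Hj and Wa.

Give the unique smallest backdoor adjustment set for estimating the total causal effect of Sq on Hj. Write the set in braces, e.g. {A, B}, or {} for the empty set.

{Hc}

Variables eligible for adjustment (non-descendants of Sq, excluding Sq and Hj): {Hc, Ra, Wa, Wv}.
Backdoor paths from Sq to Hj:
  P1: Sq <- Hc <- Wv -> Ra -> Hj
  P2: Sq <- Hc -> Wa <- Ra -> Hj
  P3: Sq <- Hc -> Hj
The empty set is not sufficient: P1 (Sq <- Hc <- Wv -> Ra -> Hj) has no collider blocking it and no conditioned non-collider, so it is open.
Try {Hc}:
  P1: blocked at chain node Hc ∈ conditioning set.
  P2: blocked at fork node Hc ∈ conditioning set.
  P3: blocked at fork node Hc ∈ conditioning set.
{Hc} contains no descendant of Sq and blocks every backdoor path.
No other singleton works — e.g. {Wv} leaves P3 open — so {Hc} is the unique smallest valid adjustment set.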